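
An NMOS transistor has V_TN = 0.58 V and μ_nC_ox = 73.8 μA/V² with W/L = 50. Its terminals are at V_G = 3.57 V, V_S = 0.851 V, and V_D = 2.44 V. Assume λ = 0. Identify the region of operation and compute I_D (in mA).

Triode; I_D = 7.88 mA

V_GS = V_G − V_S = 3.57 − 0.851 = 2.72 V; V_DS = V_D − V_S = 2.44 − 0.851 = 1.59 V.
k_n = μ_nC_ox · (W/L) = 3.69 mA/V².
V_ov = V_GS − V_TN = 2.72 − 0.58 = 2.14 V.
Since V_DS = 1.59 V < V_ov = 2.14 V, the device is in the triode region.
I_D = k_n [V_ov · V_DS − ½ V_DS²] = 3.69 × [2.14 × 1.59 − 0.5 × 1.59²] = 7.88 mA.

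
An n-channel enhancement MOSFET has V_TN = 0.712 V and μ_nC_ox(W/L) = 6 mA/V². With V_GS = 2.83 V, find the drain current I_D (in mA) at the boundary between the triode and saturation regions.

I_D = 13.5 mA

At the boundary V_DS = V_ov = V_GS − V_TN = 2.83 − 0.712 = 2.12 V.
I_D = ½ k_n V_ov² = 0.5 × 6 × 2.12² = 13.5 mA.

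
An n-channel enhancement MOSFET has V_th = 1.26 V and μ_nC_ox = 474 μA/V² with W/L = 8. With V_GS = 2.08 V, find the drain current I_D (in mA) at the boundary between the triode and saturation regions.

I_D = 1.27 mA

At the boundary V_DS = V_ov = V_GS − V_th = 2.08 − 1.26 = 0.82 V.
k_n = μ_nC_ox · (W/L) = 3.792 mA/V².
I_D = ½ k_n V_ov² = 0.5 × 3.792 × 0.82² = 1.27 mA.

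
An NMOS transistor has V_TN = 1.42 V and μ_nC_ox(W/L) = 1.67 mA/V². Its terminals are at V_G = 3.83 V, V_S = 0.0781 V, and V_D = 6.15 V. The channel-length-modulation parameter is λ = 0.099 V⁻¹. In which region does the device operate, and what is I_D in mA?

V_GS = V_G − V_S = 3.83 − 0.0781 = 3.75 V; V_DS = V_D − V_S = 6.15 − 0.0781 = 6.07 V.
V_ov = V_GS − V_TN = 3.75 − 1.42 = 2.33 V.
Since V_DS = 6.07 V ≥ V_ov = 2.33 V, the device is in saturation.
I_D = ½ k_n V_ov² (1 + λ V_DS) = 0.5 × 1.67 × 2.33² × (1 + 0.099 × 6.07) = 7.27 mA.

Saturation; I_D = 7.27 mA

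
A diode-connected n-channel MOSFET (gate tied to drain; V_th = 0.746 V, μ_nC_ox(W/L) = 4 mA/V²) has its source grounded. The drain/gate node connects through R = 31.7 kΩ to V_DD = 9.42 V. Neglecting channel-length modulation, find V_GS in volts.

V_GS = 1.11 V

With gate tied to drain, V_GS = V_DS ≥ V_GS − V_th, so the device is in saturation.
KCL at the drain: ½ k_n (V_GS − V_th)² = (V_DD − V_GS)/R.
Let x = V_GS − 0.746. Then 63.4 x² + x − 8.674 = 0, giving x = 0.362 V (positive root), so V_GS = 1.11 V.
I_D = (V_DD − V_GS)/R = (9.42 − 1.11) / 31.7 = 0.262 mA.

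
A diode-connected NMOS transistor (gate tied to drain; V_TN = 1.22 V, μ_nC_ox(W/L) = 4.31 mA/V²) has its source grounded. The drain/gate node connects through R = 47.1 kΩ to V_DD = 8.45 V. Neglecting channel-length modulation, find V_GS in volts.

V_GS = 1.48 V

With gate tied to drain, V_GS = V_DS ≥ V_GS − V_TN, so the device is in saturation.
KCL at the drain: ½ k_n (V_GS − V_TN)² = (V_DD − V_GS)/R.
Let x = V_GS − 1.22. Then 102 x² + x − 7.23 = 0, giving x = 0.262 V (positive root), so V_GS = 1.48 V.
I_D = (V_DD − V_GS)/R = (8.45 − 1.48) / 47.1 = 0.148 mA.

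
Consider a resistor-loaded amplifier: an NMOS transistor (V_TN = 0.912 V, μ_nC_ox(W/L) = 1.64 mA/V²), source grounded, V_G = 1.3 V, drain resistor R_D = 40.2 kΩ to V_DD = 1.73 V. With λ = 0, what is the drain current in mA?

V_GS = V_G = 1.3 V, so V_ov = 1.3 − 0.912 = 0.388 V.
Assume saturation: I_D = ½ k_n V_ov² = 0.5 × 1.64 × 0.388² = 0.123 mA, giving V_DS = V_DD − I_D R_D = 1.73 − 0.123 × 40.2 = -3.23 V.
But -3.23 V < V_ov = 0.388 V, so the device is actually in triode.
In triode I_D = k_n[V_ov V_DS − ½ V_DS²] and I_D = (V_DD − V_DS)/R_D. Equating: 33 V_DS² − 26.58 V_DS + 1.73 = 0, giving V_DS = 0.0714 V (the root below V_ov).
I_D = (1.73 − 0.0714) / 40.2 = 0.0413 mA.

I_D = 0.0413 mA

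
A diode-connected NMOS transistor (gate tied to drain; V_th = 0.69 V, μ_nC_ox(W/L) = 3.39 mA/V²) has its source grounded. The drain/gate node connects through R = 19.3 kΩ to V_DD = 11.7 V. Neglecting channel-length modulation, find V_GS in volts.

V_GS = 1.26 V

With gate tied to drain, V_GS = V_DS ≥ V_GS − V_th, so the device is in saturation.
KCL at the drain: ½ k_n (V_GS − V_th)² = (V_DD − V_GS)/R.
Let x = V_GS − 0.69. Then 32.7 x² + x − 11.01 = 0, giving x = 0.565 V (positive root), so V_GS = 1.26 V.
I_D = (V_DD − V_GS)/R = (11.7 − 1.26) / 19.3 = 0.541 mA.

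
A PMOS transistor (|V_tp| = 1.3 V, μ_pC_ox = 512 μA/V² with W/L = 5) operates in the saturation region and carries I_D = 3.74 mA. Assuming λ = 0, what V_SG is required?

V_SG = 3.01 V

k_p = μ_pC_ox · (W/L) = 2.56 mA/V².
In saturation I_D = ½ k_p (V_SG − |V_tp|)², so V_SG − |V_tp| = √(2 I_D / k_p) = √(2 × 3.74 / 2.56) = 1.71 V.
V_SG = 1.3 + 1.71 = 3.01 V.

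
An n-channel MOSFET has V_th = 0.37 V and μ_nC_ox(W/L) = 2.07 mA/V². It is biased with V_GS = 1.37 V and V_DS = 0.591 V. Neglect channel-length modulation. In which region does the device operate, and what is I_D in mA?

Triode; I_D = 0.862 mA

V_ov = V_GS − V_th = 1.37 − 0.37 = 1 V.
Since V_DS = 0.591 V < V_ov = 1 V, the device is in the triode region.
I_D = k_n [V_ov · V_DS − ½ V_DS²] = 2.07 × [1 × 0.591 − 0.5 × 0.591²] = 0.862 mA.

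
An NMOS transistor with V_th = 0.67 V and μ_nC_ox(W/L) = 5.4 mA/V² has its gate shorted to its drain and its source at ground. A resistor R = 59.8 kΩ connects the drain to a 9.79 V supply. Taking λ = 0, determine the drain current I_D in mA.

I_D = 0.149 mA

With gate tied to drain, V_GS = V_DS ≥ V_GS − V_th, so the device is in saturation.
KCL at the drain: ½ k_n (V_GS − V_th)² = (V_DD − V_GS)/R.
Let x = V_GS − 0.67. Then 161 x² + x − 9.12 = 0, giving x = 0.235 V (positive root), so V_GS = 0.905 V.
I_D = (V_DD − V_GS)/R = (9.79 − 0.905) / 59.8 = 0.149 mA.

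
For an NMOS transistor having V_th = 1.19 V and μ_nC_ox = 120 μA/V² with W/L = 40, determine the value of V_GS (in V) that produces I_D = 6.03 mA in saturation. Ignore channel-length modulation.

k_n = μ_nC_ox · (W/L) = 4.8 mA/V².
In saturation I_D = ½ k_n (V_GS − V_th)², so V_GS − V_th = √(2 I_D / k_n) = √(2 × 6.03 / 4.8) = 1.59 V.
V_GS = 1.19 + 1.59 = 2.78 V.

V_GS = 2.78 V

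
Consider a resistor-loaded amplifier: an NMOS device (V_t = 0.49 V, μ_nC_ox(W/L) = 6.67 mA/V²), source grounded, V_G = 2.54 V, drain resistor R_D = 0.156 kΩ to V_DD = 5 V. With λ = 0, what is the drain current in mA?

I_D = 14.0 mA

V_GS = V_G = 2.54 V, so V_ov = 2.54 − 0.49 = 2.05 V.
Assume saturation: I_D = ½ k_n V_ov² = 0.5 × 6.67 × 2.05² = 14 mA, giving V_DS = V_DD − I_D R_D = 5 − 14 × 0.156 = 2.81 V.
V_DS = 2.81 V ≥ V_ov = 2.05 V, confirming saturation.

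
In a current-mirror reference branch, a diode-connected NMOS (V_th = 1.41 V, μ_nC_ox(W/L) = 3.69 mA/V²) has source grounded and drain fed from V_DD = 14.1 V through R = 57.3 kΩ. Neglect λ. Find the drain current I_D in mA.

With gate tied to drain, V_GS = V_DS ≥ V_GS − V_th, so the device is in saturation.
KCL at the drain: ½ k_n (V_GS − V_th)² = (V_DD − V_GS)/R.
Let x = V_GS − 1.41. Then 106 x² + x − 12.69 = 0, giving x = 0.342 V (positive root), so V_GS = 1.75 V.
I_D = (V_DD − V_GS)/R = (14.1 − 1.75) / 57.3 = 0.216 mA.

I_D = 0.216 mA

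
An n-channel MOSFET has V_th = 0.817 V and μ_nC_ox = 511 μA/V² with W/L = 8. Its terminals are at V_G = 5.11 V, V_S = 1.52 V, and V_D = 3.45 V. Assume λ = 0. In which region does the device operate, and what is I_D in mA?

Triode; I_D = 14.3 mA

V_GS = V_G − V_S = 5.11 − 1.52 = 3.59 V; V_DS = V_D − V_S = 3.45 − 1.52 = 1.93 V.
k_n = μ_nC_ox · (W/L) = 4.088 mA/V².
V_ov = V_GS − V_th = 3.59 − 0.817 = 2.77 V.
Since V_DS = 1.93 V < V_ov = 2.77 V, the device is in the triode region.
I_D = k_n [V_ov · V_DS − ½ V_DS²] = 4.088 × [2.77 × 1.93 − 0.5 × 1.93²] = 14.3 mA.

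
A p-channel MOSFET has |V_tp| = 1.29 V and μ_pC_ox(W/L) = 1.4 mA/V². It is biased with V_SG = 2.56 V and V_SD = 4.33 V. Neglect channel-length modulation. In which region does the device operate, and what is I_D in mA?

Saturation; I_D = 1.13 mA

V_ov = V_SG − |V_tp| = 2.56 − 1.29 = 1.27 V.
Since V_SD = 4.33 V ≥ V_ov = 1.27 V, the device is in saturation.
I_D = ½ k_p V_ov² = 0.5 × 1.4 × 1.27² = 1.13 mA.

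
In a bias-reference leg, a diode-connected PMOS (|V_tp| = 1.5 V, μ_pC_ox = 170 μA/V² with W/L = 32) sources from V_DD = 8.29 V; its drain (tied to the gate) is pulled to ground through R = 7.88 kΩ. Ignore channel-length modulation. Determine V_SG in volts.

V_SG = 2.04 V

With gate tied to drain, V_SG = V_SD ≥ V_SG − |V_tp|, so the device is in saturation.
k_p = μ_pC_ox · (W/L) = 5.44 mA/V².
KCL at the drain: ½ k_p (V_SG − |V_tp|)² = (V_DD − V_SG)/R.
Let x = V_SG − 1.5. Then 21.4 x² + x − 6.79 = 0, giving x = 0.54 V (positive root), so V_SG = 2.04 V.
I_D = (V_DD − V_SG)/R = (8.29 − 2.04) / 7.88 = 0.793 mA.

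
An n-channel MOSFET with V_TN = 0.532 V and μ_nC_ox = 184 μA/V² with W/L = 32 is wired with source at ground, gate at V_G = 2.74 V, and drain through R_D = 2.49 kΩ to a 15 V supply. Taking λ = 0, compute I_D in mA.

V_GS = V_G = 2.74 V, so V_ov = 2.74 − 0.532 = 2.21 V.
k_n = μ_nC_ox · (W/L) = 5.888 mA/V².
Assume saturation: I_D = ½ k_n V_ov² = 0.5 × 5.888 × 2.21² = 14.4 mA, giving V_DS = V_DD − I_D R_D = 15 − 14.4 × 2.49 = -20.7 V.
But -20.7 V < V_ov = 2.21 V, so the device is actually in triode.
In triode I_D = k_n[V_ov V_DS − ½ V_DS²] and I_D = (V_DD − V_DS)/R_D. Equating: 7.33 V_DS² − 33.37 V_DS + 15 = 0, giving V_DS = 0.506 V (the root below V_ov).
I_D = (15 − 0.506) / 2.49 = 5.82 mA.

I_D = 5.82 mA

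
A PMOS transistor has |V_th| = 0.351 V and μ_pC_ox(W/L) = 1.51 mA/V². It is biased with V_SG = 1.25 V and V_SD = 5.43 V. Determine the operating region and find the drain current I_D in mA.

V_ov = V_SG − |V_th| = 1.25 − 0.351 = 0.899 V.
Since V_SD = 5.43 V ≥ V_ov = 0.899 V, the device is in saturation.
I_D = ½ k_p V_ov² = 0.5 × 1.51 × 0.899² = 0.61 mA.

Saturation; I_D = 0.610 mA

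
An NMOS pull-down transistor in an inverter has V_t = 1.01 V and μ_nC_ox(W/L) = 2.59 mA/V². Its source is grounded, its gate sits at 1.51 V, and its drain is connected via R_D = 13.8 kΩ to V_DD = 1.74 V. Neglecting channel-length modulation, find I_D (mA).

V_GS = V_G = 1.51 V, so V_ov = 1.51 − 1.01 = 0.5 V.
Assume saturation: I_D = ½ k_n V_ov² = 0.5 × 2.59 × 0.5² = 0.324 mA, giving V_DS = V_DD − I_D R_D = 1.74 − 0.324 × 13.8 = -2.73 V.
But -2.73 V < V_ov = 0.5 V, so the device is actually in triode.
In triode I_D = k_n[V_ov V_DS − ½ V_DS²] and I_D = (V_DD − V_DS)/R_D. Equating: 17.9 V_DS² − 18.87 V_DS + 1.74 = 0, giving V_DS = 0.102 V (the root below V_ov).
I_D = (1.74 − 0.102) / 13.8 = 0.119 mA.

I_D = 0.119 mA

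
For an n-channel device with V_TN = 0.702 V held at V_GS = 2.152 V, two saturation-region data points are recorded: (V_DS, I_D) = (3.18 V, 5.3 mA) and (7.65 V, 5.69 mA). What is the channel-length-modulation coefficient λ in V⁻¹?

With V_GS fixed, I_D ∝ (1 + λ V_DS) in saturation, so I_D2/I_D1 = (1 + λ V_DS2)/(1 + λ V_DS1).
5.69/5.3 = 1.074 = (1 + 7.65 λ)/(1 + 3.18 λ).
Solving: λ (I_D1 V_DS2 − I_D2 V_DS1) = I_D2 − I_D1, so λ = (5.69 − 5.3) / (5.3 × 7.65 − 5.69 × 3.18) = 0.39 / 22.5 = 0.0174 V⁻¹.

λ = 0.0174 V⁻¹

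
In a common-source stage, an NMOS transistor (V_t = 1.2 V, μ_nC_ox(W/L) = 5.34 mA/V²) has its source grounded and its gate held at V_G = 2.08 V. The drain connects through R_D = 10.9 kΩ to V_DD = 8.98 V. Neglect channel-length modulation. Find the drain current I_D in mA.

I_D = 0.806 mA

V_GS = V_G = 2.08 V, so V_ov = 2.08 − 1.2 = 0.88 V.
Assume saturation: I_D = ½ k_n V_ov² = 0.5 × 5.34 × 0.88² = 2.07 mA, giving V_DS = V_DD − I_D R_D = 8.98 − 2.07 × 10.9 = -13.6 V.
But -13.6 V < V_ov = 0.88 V, so the device is actually in triode.
In triode I_D = k_n[V_ov V_DS − ½ V_DS²] and I_D = (V_DD − V_DS)/R_D. Equating: 29.1 V_DS² − 52.22 V_DS + 8.98 = 0, giving V_DS = 0.193 V (the root below V_ov).
I_D = (8.98 − 0.193) / 10.9 = 0.806 mA.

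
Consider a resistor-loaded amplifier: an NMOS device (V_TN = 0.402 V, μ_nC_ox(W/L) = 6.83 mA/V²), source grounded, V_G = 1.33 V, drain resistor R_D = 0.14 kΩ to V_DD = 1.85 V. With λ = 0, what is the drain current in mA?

I_D = 2.94 mA

V_GS = V_G = 1.33 V, so V_ov = 1.33 − 0.402 = 0.928 V.
Assume saturation: I_D = ½ k_n V_ov² = 0.5 × 6.83 × 0.928² = 2.94 mA, giving V_DS = V_DD − I_D R_D = 1.85 − 2.94 × 0.14 = 1.44 V.
V_DS = 1.44 V ≥ V_ov = 0.928 V, confirming saturation.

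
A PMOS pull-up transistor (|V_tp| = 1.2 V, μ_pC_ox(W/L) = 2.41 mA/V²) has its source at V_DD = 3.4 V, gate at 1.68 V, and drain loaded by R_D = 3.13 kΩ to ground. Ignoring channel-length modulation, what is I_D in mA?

V_SG = V_DD − V_G = 3.4 − 1.68 = 1.72 V, so V_ov = 1.72 − 1.2 = 0.52 V.
Assume saturation: I_D = ½ k_p V_ov² = 0.5 × 2.41 × 0.52² = 0.326 mA, giving V_SD = V_DD − I_D R_D = 3.4 − 0.326 × 3.13 = 2.38 V.
V_SD = 2.38 V ≥ V_ov = 0.52 V, confirming saturation.

I_D = 0.326 mA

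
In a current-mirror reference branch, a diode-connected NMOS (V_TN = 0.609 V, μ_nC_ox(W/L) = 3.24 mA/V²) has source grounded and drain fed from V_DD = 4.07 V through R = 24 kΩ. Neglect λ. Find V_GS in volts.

V_GS = 0.895 V

With gate tied to drain, V_GS = V_DS ≥ V_GS − V_TN, so the device is in saturation.
KCL at the drain: ½ k_n (V_GS − V_TN)² = (V_DD − V_GS)/R.
Let x = V_GS − 0.609. Then 38.9 x² + x − 3.461 = 0, giving x = 0.286 V (positive root), so V_GS = 0.895 V.
I_D = (V_DD − V_GS)/R = (4.07 − 0.895) / 24 = 0.132 mA.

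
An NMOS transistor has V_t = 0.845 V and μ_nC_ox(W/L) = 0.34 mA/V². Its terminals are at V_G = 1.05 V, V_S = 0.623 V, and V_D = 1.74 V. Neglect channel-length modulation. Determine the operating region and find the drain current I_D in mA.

V_GS = V_G − V_S = 1.05 − 0.623 = 0.427 V; V_DS = V_D − V_S = 1.74 − 0.623 = 1.12 V.
V_GS = 0.427 V < V_t = 0.845 V, so the transistor is in cutoff.

Cutoff; I_D = 0 mA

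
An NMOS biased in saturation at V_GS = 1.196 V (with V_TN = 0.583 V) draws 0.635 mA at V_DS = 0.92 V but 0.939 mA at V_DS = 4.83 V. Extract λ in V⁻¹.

λ = 0.138 V⁻¹

With V_GS fixed, I_D ∝ (1 + λ V_DS) in saturation, so I_D2/I_D1 = (1 + λ V_DS2)/(1 + λ V_DS1).
0.939/0.635 = 1.479 = (1 + 4.83 λ)/(1 + 0.92 λ).
Solving: λ (I_D1 V_DS2 − I_D2 V_DS1) = I_D2 − I_D1, so λ = (0.939 − 0.635) / (0.635 × 4.83 − 0.939 × 0.92) = 0.304 / 2.2 = 0.138 V⁻¹.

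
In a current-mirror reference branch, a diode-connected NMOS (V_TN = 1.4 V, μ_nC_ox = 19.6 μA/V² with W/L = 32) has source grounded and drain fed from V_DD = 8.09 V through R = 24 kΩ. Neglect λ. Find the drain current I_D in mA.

With gate tied to drain, V_GS = V_DS ≥ V_GS − V_TN, so the device is in saturation.
k_n = μ_nC_ox · (W/L) = 0.6272 mA/V².
KCL at the drain: ½ k_n (V_GS − V_TN)² = (V_DD − V_GS)/R.
Let x = V_GS − 1.4. Then 7.53 x² + x − 6.69 = 0, giving x = 0.879 V (positive root), so V_GS = 2.28 V.
I_D = (V_DD − V_GS)/R = (8.09 − 2.28) / 24 = 0.242 mA.

I_D = 0.242 mA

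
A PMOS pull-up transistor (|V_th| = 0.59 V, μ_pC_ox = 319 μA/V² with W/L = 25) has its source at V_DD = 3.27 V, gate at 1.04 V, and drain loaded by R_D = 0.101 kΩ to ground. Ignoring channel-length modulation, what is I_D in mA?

I_D = 10.7 mA

V_SG = V_DD − V_G = 3.27 − 1.04 = 2.23 V, so V_ov = 2.23 − 0.59 = 1.64 V.
k_p = μ_pC_ox · (W/L) = 7.975 mA/V².
Assume saturation: I_D = ½ k_p V_ov² = 0.5 × 7.975 × 1.64² = 10.7 mA, giving V_SD = V_DD − I_D R_D = 3.27 − 10.7 × 0.101 = 2.19 V.
V_SD = 2.19 V ≥ V_ov = 1.64 V, confirming saturation.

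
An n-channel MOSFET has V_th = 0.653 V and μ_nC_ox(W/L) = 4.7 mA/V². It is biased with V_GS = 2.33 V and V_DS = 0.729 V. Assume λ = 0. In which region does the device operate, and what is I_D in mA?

V_ov = V_GS − V_th = 2.33 − 0.653 = 1.68 V.
Since V_DS = 0.729 V < V_ov = 1.68 V, the device is in the triode region.
I_D = k_n [V_ov · V_DS − ½ V_DS²] = 4.7 × [1.68 × 0.729 − 0.5 × 0.729²] = 4.5 mA.

Triode; I_D = 4.50 mA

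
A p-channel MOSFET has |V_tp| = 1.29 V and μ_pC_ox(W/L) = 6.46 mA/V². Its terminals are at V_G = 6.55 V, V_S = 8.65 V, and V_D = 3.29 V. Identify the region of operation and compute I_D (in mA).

Saturation; I_D = 2.12 mA

V_SG = V_S − V_G = 8.65 − 6.55 = 2.1 V; V_SD = V_S − V_D = 8.65 − 3.29 = 5.36 V.
V_ov = V_SG − |V_tp| = 2.1 − 1.29 = 0.81 V.
Since V_SD = 5.36 V ≥ V_ov = 0.81 V, the device is in saturation.
I_D = ½ k_p V_ov² = 0.5 × 6.46 × 0.81² = 2.12 mA.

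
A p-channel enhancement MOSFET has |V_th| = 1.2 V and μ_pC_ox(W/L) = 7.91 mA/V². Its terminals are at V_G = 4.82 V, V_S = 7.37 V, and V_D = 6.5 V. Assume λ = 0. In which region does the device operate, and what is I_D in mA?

V_SG = V_S − V_G = 7.37 − 4.82 = 2.55 V; V_SD = V_S − V_D = 7.37 − 6.5 = 0.87 V.
V_ov = V_SG − |V_th| = 2.55 − 1.2 = 1.35 V.
Since V_SD = 0.87 V < V_ov = 1.35 V, the device is in the triode region.
I_D = k_p [V_ov · V_SD − ½ V_SD²] = 7.91 × [1.35 × 0.87 − 0.5 × 0.87²] = 6.3 mA.

Triode; I_D = 6.30 mA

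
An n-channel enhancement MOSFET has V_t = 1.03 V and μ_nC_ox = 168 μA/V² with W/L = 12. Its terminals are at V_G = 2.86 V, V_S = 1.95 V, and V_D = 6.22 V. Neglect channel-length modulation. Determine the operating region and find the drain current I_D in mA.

Cutoff; I_D = 0 mA

V_GS = V_G − V_S = 2.86 − 1.95 = 0.91 V; V_DS = V_D − V_S = 6.22 − 1.95 = 4.27 V.
V_GS = 0.91 V < V_t = 1.03 V, so the transistor is in cutoff.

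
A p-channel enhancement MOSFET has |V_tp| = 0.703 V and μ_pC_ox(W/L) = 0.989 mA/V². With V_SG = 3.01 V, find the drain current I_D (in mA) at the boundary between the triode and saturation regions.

At the boundary V_SD = V_ov = V_SG − |V_tp| = 3.01 − 0.703 = 2.31 V.
I_D = ½ k_p V_ov² = 0.5 × 0.989 × 2.31² = 2.63 mA.

I_D = 2.63 mA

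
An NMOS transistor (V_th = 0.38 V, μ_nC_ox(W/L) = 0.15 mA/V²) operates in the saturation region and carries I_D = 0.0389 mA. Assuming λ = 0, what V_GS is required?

V_GS = 1.10 V

In saturation I_D = ½ k_n (V_GS − V_th)², so V_GS − V_th = √(2 I_D / k_n) = √(2 × 0.0389 / 0.15) = 0.72 V.
V_GS = 0.38 + 0.72 = 1.1 V.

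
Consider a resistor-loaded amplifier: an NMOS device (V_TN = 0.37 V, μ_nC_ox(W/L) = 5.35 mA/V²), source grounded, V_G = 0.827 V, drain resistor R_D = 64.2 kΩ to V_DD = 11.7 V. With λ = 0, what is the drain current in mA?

V_GS = V_G = 0.827 V, so V_ov = 0.827 − 0.37 = 0.457 V.
Assume saturation: I_D = ½ k_n V_ov² = 0.5 × 5.35 × 0.457² = 0.559 mA, giving V_DS = V_DD − I_D R_D = 11.7 − 0.559 × 64.2 = -24.2 V.
But -24.2 V < V_ov = 0.457 V, so the device is actually in triode.
In triode I_D = k_n[V_ov V_DS − ½ V_DS²] and I_D = (V_DD − V_DS)/R_D. Equating: 172 V_DS² − 158 V_DS + 11.7 = 0, giving V_DS = 0.0812 V (the root below V_ov).
I_D = (11.7 − 0.0812) / 64.2 = 0.181 mA.

I_D = 0.181 mA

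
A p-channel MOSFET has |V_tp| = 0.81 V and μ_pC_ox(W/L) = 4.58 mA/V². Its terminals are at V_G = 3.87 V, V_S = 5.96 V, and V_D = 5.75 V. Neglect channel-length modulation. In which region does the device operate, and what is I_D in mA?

V_SG = V_S − V_G = 5.96 − 3.87 = 2.09 V; V_SD = V_S − V_D = 5.96 − 5.75 = 0.21 V.
V_ov = V_SG − |V_tp| = 2.09 − 0.81 = 1.28 V.
Since V_SD = 0.21 V < V_ov = 1.28 V, the device is in the triode region.
I_D = k_p [V_ov · V_SD − ½ V_SD²] = 4.58 × [1.28 × 0.21 − 0.5 × 0.21²] = 1.13 mA.

Triode; I_D = 1.13 mA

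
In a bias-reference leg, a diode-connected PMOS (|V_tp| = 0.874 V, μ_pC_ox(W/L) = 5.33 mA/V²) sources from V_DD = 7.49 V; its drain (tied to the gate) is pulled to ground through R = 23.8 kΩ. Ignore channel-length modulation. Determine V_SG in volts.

V_SG = 1.19 V

With gate tied to drain, V_SG = V_SD ≥ V_SG − |V_tp|, so the device is in saturation.
KCL at the drain: ½ k_p (V_SG − |V_tp|)² = (V_DD − V_SG)/R.
Let x = V_SG − 0.874. Then 63.4 x² + x − 6.616 = 0, giving x = 0.315 V (positive root), so V_SG = 1.19 V.
I_D = (V_DD − V_SG)/R = (7.49 − 1.19) / 23.8 = 0.265 mA.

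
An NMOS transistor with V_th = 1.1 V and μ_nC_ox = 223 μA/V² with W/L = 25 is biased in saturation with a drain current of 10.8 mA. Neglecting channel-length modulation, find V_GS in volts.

k_n = μ_nC_ox · (W/L) = 5.575 mA/V².
In saturation I_D = ½ k_n (V_GS − V_th)², so V_GS − V_th = √(2 I_D / k_n) = √(2 × 10.8 / 5.575) = 1.97 V.
V_GS = 1.1 + 1.97 = 3.07 V.

V_GS = 3.07 V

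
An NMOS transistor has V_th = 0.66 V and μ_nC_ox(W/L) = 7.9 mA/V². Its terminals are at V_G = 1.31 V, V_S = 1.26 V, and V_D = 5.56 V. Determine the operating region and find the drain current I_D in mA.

Cutoff; I_D = 0 mA

V_GS = V_G − V_S = 1.31 − 1.26 = 0.05 V; V_DS = V_D − V_S = 5.56 − 1.26 = 4.3 V.
V_GS = 0.05 V < V_th = 0.66 V, so the transistor is in cutoff.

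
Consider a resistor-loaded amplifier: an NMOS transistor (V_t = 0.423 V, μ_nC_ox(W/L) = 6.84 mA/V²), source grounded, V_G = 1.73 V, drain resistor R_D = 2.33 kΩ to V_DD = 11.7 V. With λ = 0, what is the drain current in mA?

I_D = 4.71 mA

V_GS = V_G = 1.73 V, so V_ov = 1.73 − 0.423 = 1.31 V.
Assume saturation: I_D = ½ k_n V_ov² = 0.5 × 6.84 × 1.31² = 5.84 mA, giving V_DS = V_DD − I_D R_D = 11.7 − 5.84 × 2.33 = -1.91 V.
But -1.91 V < V_ov = 1.31 V, so the device is actually in triode.
In triode I_D = k_n[V_ov V_DS − ½ V_DS²] and I_D = (V_DD − V_DS)/R_D. Equating: 7.97 V_DS² − 21.83 V_DS + 11.7 = 0, giving V_DS = 0.731 V (the root below V_ov).
I_D = (11.7 − 0.731) / 2.33 = 4.71 mA.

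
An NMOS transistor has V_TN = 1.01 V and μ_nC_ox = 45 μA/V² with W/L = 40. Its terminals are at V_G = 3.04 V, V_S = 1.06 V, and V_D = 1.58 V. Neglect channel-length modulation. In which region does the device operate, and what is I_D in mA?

Triode; I_D = 0.665 mA

V_GS = V_G − V_S = 3.04 − 1.06 = 1.98 V; V_DS = V_D − V_S = 1.58 − 1.06 = 0.52 V.
k_n = μ_nC_ox · (W/L) = 1.8 mA/V².
V_ov = V_GS − V_TN = 1.98 − 1.01 = 0.97 V.
Since V_DS = 0.52 V < V_ov = 0.97 V, the device is in the triode region.
I_D = k_n [V_ov · V_DS − ½ V_DS²] = 1.8 × [0.97 × 0.52 − 0.5 × 0.52²] = 0.665 mA.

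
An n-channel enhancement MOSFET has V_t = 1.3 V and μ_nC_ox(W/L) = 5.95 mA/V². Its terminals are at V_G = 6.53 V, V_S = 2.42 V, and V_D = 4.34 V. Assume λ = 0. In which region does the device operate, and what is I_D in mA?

Triode; I_D = 21.1 mA

V_GS = V_G − V_S = 6.53 − 2.42 = 4.11 V; V_DS = V_D − V_S = 4.34 − 2.42 = 1.92 V.
V_ov = V_GS − V_t = 4.11 − 1.3 = 2.81 V.
Since V_DS = 1.92 V < V_ov = 2.81 V, the device is in the triode region.
I_D = k_n [V_ov · V_DS − ½ V_DS²] = 5.95 × [2.81 × 1.92 − 0.5 × 1.92²] = 21.1 mA.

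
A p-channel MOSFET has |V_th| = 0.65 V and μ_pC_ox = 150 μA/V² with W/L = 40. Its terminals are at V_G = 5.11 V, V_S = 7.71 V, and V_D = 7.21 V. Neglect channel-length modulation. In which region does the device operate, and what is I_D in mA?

V_SG = V_S − V_G = 7.71 − 5.11 = 2.6 V; V_SD = V_S − V_D = 7.71 − 7.21 = 0.5 V.
k_p = μ_pC_ox · (W/L) = 6 mA/V².
V_ov = V_SG − |V_th| = 2.6 − 0.65 = 1.95 V.
Since V_SD = 0.5 V < V_ov = 1.95 V, the device is in the triode region.
I_D = k_p [V_ov · V_SD − ½ V_SD²] = 6 × [1.95 × 0.5 − 0.5 × 0.5²] = 5.1 mA.

Triode; I_D = 5.10 mA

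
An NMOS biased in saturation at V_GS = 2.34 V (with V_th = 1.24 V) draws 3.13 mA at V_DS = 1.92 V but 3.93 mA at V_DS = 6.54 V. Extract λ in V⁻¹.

With V_GS fixed, I_D ∝ (1 + λ V_DS) in saturation, so I_D2/I_D1 = (1 + λ V_DS2)/(1 + λ V_DS1).
3.93/3.13 = 1.256 = (1 + 6.54 λ)/(1 + 1.92 λ).
Solving: λ (I_D1 V_DS2 − I_D2 V_DS1) = I_D2 − I_D1, so λ = (3.93 − 3.13) / (3.13 × 6.54 − 3.93 × 1.92) = 0.8 / 12.9 = 0.0619 V⁻¹.

λ = 0.0619 V⁻¹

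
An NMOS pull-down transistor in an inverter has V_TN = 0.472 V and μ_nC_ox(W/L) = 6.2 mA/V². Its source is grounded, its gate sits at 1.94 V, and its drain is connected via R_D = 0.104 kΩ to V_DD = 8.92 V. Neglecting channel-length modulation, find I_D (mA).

I_D = 6.68 mA

V_GS = V_G = 1.94 V, so V_ov = 1.94 − 0.472 = 1.47 V.
Assume saturation: I_D = ½ k_n V_ov² = 0.5 × 6.2 × 1.47² = 6.68 mA, giving V_DS = V_DD − I_D R_D = 8.92 − 6.68 × 0.104 = 8.23 V.
V_DS = 8.23 V ≥ V_ov = 1.47 V, confirming saturation.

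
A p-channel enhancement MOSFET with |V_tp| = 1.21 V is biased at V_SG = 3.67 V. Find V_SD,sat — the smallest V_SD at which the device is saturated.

The boundary between triode and saturation is V_SD = V_SG − |V_tp| = V_ov.
V_ov = 3.67 − 1.21 = 2.46 V.

V_SD,sat = 2.46 V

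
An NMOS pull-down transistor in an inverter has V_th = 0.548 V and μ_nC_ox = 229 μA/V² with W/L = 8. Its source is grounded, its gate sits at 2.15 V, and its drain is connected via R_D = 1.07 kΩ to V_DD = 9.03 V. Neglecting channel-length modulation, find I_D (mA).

I_D = 2.35 mA

V_GS = V_G = 2.15 V, so V_ov = 2.15 − 0.548 = 1.6 V.
k_n = μ_nC_ox · (W/L) = 1.832 mA/V².
Assume saturation: I_D = ½ k_n V_ov² = 0.5 × 1.832 × 1.6² = 2.35 mA, giving V_DS = V_DD − I_D R_D = 9.03 − 2.35 × 1.07 = 6.51 V.
V_DS = 6.51 V ≥ V_ov = 1.6 V, confirming saturation.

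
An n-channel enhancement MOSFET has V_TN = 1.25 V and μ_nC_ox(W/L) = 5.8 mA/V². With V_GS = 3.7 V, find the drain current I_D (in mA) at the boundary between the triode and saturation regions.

I_D = 17.4 mA

At the boundary V_DS = V_ov = V_GS − V_TN = 3.7 − 1.25 = 2.45 V.
I_D = ½ k_n V_ov² = 0.5 × 5.8 × 2.45² = 17.4 mA.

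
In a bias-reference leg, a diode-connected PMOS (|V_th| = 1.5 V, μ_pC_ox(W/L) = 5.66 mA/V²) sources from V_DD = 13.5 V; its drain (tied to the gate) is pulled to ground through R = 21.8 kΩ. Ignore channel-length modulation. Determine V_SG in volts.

With gate tied to drain, V_SG = V_SD ≥ V_SG − |V_th|, so the device is in saturation.
KCL at the drain: ½ k_p (V_SG − |V_th|)² = (V_DD − V_SG)/R.
Let x = V_SG − 1.5. Then 61.7 x² + x − 12 = 0, giving x = 0.433 V (positive root), so V_SG = 1.93 V.
I_D = (V_DD − V_SG)/R = (13.5 − 1.93) / 21.8 = 0.531 mA.

V_SG = 1.93 V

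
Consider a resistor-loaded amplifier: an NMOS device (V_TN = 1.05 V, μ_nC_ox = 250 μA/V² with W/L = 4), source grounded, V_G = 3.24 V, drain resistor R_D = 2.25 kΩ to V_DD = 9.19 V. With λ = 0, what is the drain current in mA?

I_D = 2.40 mA

V_GS = V_G = 3.24 V, so V_ov = 3.24 − 1.05 = 2.19 V.
k_n = μ_nC_ox · (W/L) = 1 mA/V².
Assume saturation: I_D = ½ k_n V_ov² = 0.5 × 1 × 2.19² = 2.4 mA, giving V_DS = V_DD − I_D R_D = 9.19 − 2.4 × 2.25 = 3.79 V.
V_DS = 3.79 V ≥ V_ov = 2.19 V, confirming saturation.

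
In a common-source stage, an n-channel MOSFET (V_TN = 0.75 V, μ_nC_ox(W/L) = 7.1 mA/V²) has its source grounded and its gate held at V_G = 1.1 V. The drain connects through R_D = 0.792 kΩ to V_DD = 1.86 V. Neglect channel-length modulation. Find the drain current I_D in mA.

V_GS = V_G = 1.1 V, so V_ov = 1.1 − 0.75 = 0.35 V.
Assume saturation: I_D = ½ k_n V_ov² = 0.5 × 7.1 × 0.35² = 0.435 mA, giving V_DS = V_DD − I_D R_D = 1.86 − 0.435 × 0.792 = 1.52 V.
V_DS = 1.52 V ≥ V_ov = 0.35 V, confirming saturation.

I_D = 0.435 mA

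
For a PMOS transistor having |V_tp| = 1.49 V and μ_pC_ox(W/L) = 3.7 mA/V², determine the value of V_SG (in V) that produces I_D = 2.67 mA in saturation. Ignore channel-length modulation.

In saturation I_D = ½ k_p (V_SG − |V_tp|)², so V_SG − |V_tp| = √(2 I_D / k_p) = √(2 × 2.67 / 3.7) = 1.2 V.
V_SG = 1.49 + 1.2 = 2.69 V.

V_SG = 2.69 V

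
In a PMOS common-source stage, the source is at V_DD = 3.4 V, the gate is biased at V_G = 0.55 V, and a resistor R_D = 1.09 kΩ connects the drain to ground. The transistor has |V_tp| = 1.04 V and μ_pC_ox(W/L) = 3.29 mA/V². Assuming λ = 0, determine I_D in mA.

I_D = 2.64 mA

V_SG = V_DD − V_G = 3.4 − 0.55 = 2.85 V, so V_ov = 2.85 − 1.04 = 1.81 V.
Assume saturation: I_D = ½ k_p V_ov² = 0.5 × 3.29 × 1.81² = 5.39 mA, giving V_SD = V_DD − I_D R_D = 3.4 − 5.39 × 1.09 = -2.47 V.
But -2.47 V < V_ov = 1.81 V, so the device is actually in triode.
In triode I_D = k_p[V_ov V_SD − ½ V_SD²] and I_D = (V_DD − V_SD)/R_D. Equating: 1.79 V_SD² − 7.491 V_SD + 3.4 = 0, giving V_SD = 0.518 V (the root below V_ov).
I_D = (3.4 − 0.518) / 1.09 = 2.64 mA.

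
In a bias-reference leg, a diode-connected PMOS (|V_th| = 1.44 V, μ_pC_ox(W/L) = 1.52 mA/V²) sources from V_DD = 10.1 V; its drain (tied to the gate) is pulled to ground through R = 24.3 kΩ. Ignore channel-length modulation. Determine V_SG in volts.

With gate tied to drain, V_SG = V_SD ≥ V_SG − |V_th|, so the device is in saturation.
KCL at the drain: ½ k_p (V_SG − |V_th|)² = (V_DD − V_SG)/R.
Let x = V_SG − 1.44. Then 18.5 x² + x − 8.66 = 0, giving x = 0.658 V (positive root), so V_SG = 2.1 V.
I_D = (V_DD − V_SG)/R = (10.1 − 2.1) / 24.3 = 0.329 mA.

V_SG = 2.10 V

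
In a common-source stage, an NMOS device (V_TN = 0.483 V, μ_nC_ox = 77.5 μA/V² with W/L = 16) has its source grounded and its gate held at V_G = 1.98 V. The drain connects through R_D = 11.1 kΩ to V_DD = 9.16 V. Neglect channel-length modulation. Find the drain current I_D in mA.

V_GS = V_G = 1.98 V, so V_ov = 1.98 − 0.483 = 1.5 V.
k_n = μ_nC_ox · (W/L) = 1.24 mA/V².
Assume saturation: I_D = ½ k_n V_ov² = 0.5 × 1.24 × 1.5² = 1.39 mA, giving V_DS = V_DD − I_D R_D = 9.16 − 1.39 × 11.1 = -6.26 V.
But -6.26 V < V_ov = 1.5 V, so the device is actually in triode.
In triode I_D = k_n[V_ov V_DS − ½ V_DS²] and I_D = (V_DD − V_DS)/R_D. Equating: 6.88 V_DS² − 21.6 V_DS + 9.16 = 0, giving V_DS = 0.505 V (the root below V_ov).
I_D = (9.16 − 0.505) / 11.1 = 0.78 mA.

I_D = 0.780 mA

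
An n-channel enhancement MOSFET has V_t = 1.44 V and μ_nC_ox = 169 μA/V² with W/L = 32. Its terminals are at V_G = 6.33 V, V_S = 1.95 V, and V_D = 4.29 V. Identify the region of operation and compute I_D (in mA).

V_GS = V_G − V_S = 6.33 − 1.95 = 4.38 V; V_DS = V_D − V_S = 4.29 − 1.95 = 2.34 V.
k_n = μ_nC_ox · (W/L) = 5.408 mA/V².
V_ov = V_GS − V_t = 4.38 − 1.44 = 2.94 V.
Since V_DS = 2.34 V < V_ov = 2.94 V, the device is in the triode region.
I_D = k_n [V_ov · V_DS − ½ V_DS²] = 5.408 × [2.94 × 2.34 − 0.5 × 2.34²] = 22.4 mA.

Triode; I_D = 22.4 mA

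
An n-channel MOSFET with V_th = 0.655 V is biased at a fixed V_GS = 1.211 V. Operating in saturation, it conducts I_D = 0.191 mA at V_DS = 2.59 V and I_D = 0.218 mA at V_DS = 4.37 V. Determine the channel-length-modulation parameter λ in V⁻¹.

With V_GS fixed, I_D ∝ (1 + λ V_DS) in saturation, so I_D2/I_D1 = (1 + λ V_DS2)/(1 + λ V_DS1).
0.218/0.191 = 1.141 = (1 + 4.37 λ)/(1 + 2.59 λ).
Solving: λ (I_D1 V_DS2 − I_D2 V_DS1) = I_D2 − I_D1, so λ = (0.218 − 0.191) / (0.191 × 4.37 − 0.218 × 2.59) = 0.027 / 0.27 = 0.1 V⁻¹.

λ = 0.100 V⁻¹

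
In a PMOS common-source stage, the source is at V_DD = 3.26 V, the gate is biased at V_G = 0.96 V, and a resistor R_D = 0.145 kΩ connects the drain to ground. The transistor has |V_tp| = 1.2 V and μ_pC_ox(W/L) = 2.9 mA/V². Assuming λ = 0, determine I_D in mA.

I_D = 1.75 mA

V_SG = V_DD − V_G = 3.26 − 0.96 = 2.3 V, so V_ov = 2.3 − 1.2 = 1.1 V.
Assume saturation: I_D = ½ k_p V_ov² = 0.5 × 2.9 × 1.1² = 1.75 mA, giving V_SD = V_DD − I_D R_D = 3.26 − 1.75 × 0.145 = 3.01 V.
V_SD = 3.01 V ≥ V_ov = 1.1 V, confirming saturation.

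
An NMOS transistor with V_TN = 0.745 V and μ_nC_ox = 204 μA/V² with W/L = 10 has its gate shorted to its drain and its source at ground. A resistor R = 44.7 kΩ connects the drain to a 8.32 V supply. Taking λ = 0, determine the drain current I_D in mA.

With gate tied to drain, V_GS = V_DS ≥ V_GS − V_TN, so the device is in saturation.
k_n = μ_nC_ox · (W/L) = 2.04 mA/V².
KCL at the drain: ½ k_n (V_GS − V_TN)² = (V_DD − V_GS)/R.
Let x = V_GS − 0.745. Then 45.6 x² + x − 7.575 = 0, giving x = 0.397 V (positive root), so V_GS = 1.14 V.
I_D = (V_DD − V_GS)/R = (8.32 − 1.14) / 44.7 = 0.161 mA.

I_D = 0.161 mA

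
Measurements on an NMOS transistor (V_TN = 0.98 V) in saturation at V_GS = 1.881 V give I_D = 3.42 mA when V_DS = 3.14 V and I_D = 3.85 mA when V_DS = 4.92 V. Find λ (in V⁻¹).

λ = 0.0908 V⁻¹

With V_GS fixed, I_D ∝ (1 + λ V_DS) in saturation, so I_D2/I_D1 = (1 + λ V_DS2)/(1 + λ V_DS1).
3.85/3.42 = 1.126 = (1 + 4.92 λ)/(1 + 3.14 λ).
Solving: λ (I_D1 V_DS2 − I_D2 V_DS1) = I_D2 − I_D1, so λ = (3.85 − 3.42) / (3.42 × 4.92 − 3.85 × 3.14) = 0.43 / 4.74 = 0.0908 V⁻¹.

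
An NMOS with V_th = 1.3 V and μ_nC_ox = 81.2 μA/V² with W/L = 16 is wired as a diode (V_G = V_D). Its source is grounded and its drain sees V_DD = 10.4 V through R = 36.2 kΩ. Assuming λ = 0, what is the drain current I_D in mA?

I_D = 0.235 mA

With gate tied to drain, V_GS = V_DS ≥ V_GS − V_th, so the device is in saturation.
k_n = μ_nC_ox · (W/L) = 1.299 mA/V².
KCL at the drain: ½ k_n (V_GS − V_th)² = (V_DD − V_GS)/R.
Let x = V_GS − 1.3. Then 23.5 x² + x − 9.1 = 0, giving x = 0.601 V (positive root), so V_GS = 1.9 V.
I_D = (V_DD − V_GS)/R = (10.4 − 1.9) / 36.2 = 0.235 mA.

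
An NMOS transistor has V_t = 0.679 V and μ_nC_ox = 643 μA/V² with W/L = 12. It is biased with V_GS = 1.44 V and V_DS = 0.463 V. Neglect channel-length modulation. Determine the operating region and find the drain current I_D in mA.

Triode; I_D = 1.89 mA

k_n = μ_nC_ox · (W/L) = 7.716 mA/V².
V_ov = V_GS − V_t = 1.44 − 0.679 = 0.761 V.
Since V_DS = 0.463 V < V_ov = 0.761 V, the device is in the triode region.
I_D = k_n [V_ov · V_DS − ½ V_DS²] = 7.716 × [0.761 × 0.463 − 0.5 × 0.463²] = 1.89 mA.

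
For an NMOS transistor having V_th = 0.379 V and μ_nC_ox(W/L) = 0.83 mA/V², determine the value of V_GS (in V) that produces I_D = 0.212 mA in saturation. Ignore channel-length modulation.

In saturation I_D = ½ k_n (V_GS − V_th)², so V_GS − V_th = √(2 I_D / k_n) = √(2 × 0.212 / 0.83) = 0.715 V.
V_GS = 0.379 + 0.715 = 1.09 V.

V_GS = 1.09 V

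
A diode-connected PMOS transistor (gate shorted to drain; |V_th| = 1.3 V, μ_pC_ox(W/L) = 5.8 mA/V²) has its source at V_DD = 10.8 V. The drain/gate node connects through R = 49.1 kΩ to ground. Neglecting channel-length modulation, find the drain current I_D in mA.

I_D = 0.188 mA

With gate tied to drain, V_SG = V_SD ≥ V_SG − |V_th|, so the device is in saturation.
KCL at the drain: ½ k_p (V_SG − |V_th|)² = (V_DD − V_SG)/R.
Let x = V_SG − 1.3. Then 142 x² + x − 9.5 = 0, giving x = 0.255 V (positive root), so V_SG = 1.55 V.
I_D = (V_DD − V_SG)/R = (10.8 − 1.55) / 49.1 = 0.188 mA.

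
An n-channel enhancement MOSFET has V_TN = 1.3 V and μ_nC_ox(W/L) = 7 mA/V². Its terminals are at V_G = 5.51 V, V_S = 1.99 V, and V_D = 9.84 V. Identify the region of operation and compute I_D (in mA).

Saturation; I_D = 17.2 mA

V_GS = V_G − V_S = 5.51 − 1.99 = 3.52 V; V_DS = V_D − V_S = 9.84 − 1.99 = 7.85 V.
V_ov = V_GS − V_TN = 3.52 − 1.3 = 2.22 V.
Since V_DS = 7.85 V ≥ V_ov = 2.22 V, the device is in saturation.
I_D = ½ k_n V_ov² = 0.5 × 7 × 2.22² = 17.2 mA.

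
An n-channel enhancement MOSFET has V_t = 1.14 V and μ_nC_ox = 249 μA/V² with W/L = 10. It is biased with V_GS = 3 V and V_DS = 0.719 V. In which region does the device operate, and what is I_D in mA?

Triode; I_D = 2.69 mA

k_n = μ_nC_ox · (W/L) = 2.49 mA/V².
V_ov = V_GS − V_t = 3 − 1.14 = 1.86 V.
Since V_DS = 0.719 V < V_ov = 1.86 V, the device is in the triode region.
I_D = k_n [V_ov · V_DS − ½ V_DS²] = 2.49 × [1.86 × 0.719 − 0.5 × 0.719²] = 2.69 mA.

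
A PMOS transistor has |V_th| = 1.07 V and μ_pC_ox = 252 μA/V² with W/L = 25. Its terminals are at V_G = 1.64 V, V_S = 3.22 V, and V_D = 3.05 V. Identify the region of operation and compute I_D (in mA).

V_SG = V_S − V_G = 3.22 − 1.64 = 1.58 V; V_SD = V_S − V_D = 3.22 − 3.05 = 0.17 V.
k_p = μ_pC_ox · (W/L) = 6.3 mA/V².
V_ov = V_SG − |V_th| = 1.58 − 1.07 = 0.51 V.
Since V_SD = 0.17 V < V_ov = 0.51 V, the device is in the triode region.
I_D = k_p [V_ov · V_SD − ½ V_SD²] = 6.3 × [0.51 × 0.17 − 0.5 × 0.17²] = 0.455 mA.

Triode; I_D = 0.455 mA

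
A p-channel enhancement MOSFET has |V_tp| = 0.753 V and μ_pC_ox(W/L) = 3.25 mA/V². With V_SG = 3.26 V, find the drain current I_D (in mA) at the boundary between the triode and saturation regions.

At the boundary V_SD = V_ov = V_SG − |V_tp| = 3.26 − 0.753 = 2.51 V.
I_D = ½ k_p V_ov² = 0.5 × 3.25 × 2.51² = 10.2 mA.

I_D = 10.2 mA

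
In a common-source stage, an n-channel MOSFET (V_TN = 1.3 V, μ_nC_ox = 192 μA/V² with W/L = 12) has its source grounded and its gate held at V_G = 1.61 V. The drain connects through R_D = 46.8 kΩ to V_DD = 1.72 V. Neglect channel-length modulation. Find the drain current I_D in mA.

I_D = 0.0356 mA

V_GS = V_G = 1.61 V, so V_ov = 1.61 − 1.3 = 0.31 V.
k_n = μ_nC_ox · (W/L) = 2.304 mA/V².
Assume saturation: I_D = ½ k_n V_ov² = 0.5 × 2.304 × 0.31² = 0.111 mA, giving V_DS = V_DD − I_D R_D = 1.72 − 0.111 × 46.8 = -3.46 V.
But -3.46 V < V_ov = 0.31 V, so the device is actually in triode.
In triode I_D = k_n[V_ov V_DS − ½ V_DS²] and I_D = (V_DD − V_DS)/R_D. Equating: 53.9 V_DS² − 34.43 V_DS + 1.72 = 0, giving V_DS = 0.0546 V (the root below V_ov).
I_D = (1.72 − 0.0546) / 46.8 = 0.0356 mA.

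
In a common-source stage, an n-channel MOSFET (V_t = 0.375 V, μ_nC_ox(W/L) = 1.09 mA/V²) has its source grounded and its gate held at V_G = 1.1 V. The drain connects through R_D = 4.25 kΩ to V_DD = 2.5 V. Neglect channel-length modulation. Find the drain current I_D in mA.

I_D = 0.286 mA

V_GS = V_G = 1.1 V, so V_ov = 1.1 − 0.375 = 0.725 V.
Assume saturation: I_D = ½ k_n V_ov² = 0.5 × 1.09 × 0.725² = 0.286 mA, giving V_DS = V_DD − I_D R_D = 2.5 − 0.286 × 4.25 = 1.28 V.
V_DS = 1.28 V ≥ V_ov = 0.725 V, confirming saturation.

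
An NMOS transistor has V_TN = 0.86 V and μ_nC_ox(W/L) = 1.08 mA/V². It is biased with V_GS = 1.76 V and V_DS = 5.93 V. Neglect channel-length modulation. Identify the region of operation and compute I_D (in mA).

V_ov = V_GS − V_TN = 1.76 − 0.86 = 0.9 V.
Since V_DS = 5.93 V ≥ V_ov = 0.9 V, the device is in saturation.
I_D = ½ k_n V_ov² = 0.5 × 1.08 × 0.9² = 0.437 mA.

Saturation; I_D = 0.437 mA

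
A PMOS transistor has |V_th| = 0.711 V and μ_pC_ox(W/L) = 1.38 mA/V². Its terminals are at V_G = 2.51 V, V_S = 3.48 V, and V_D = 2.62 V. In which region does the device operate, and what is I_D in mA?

V_SG = V_S − V_G = 3.48 − 2.51 = 0.97 V; V_SD = V_S − V_D = 3.48 − 2.62 = 0.86 V.
V_ov = V_SG − |V_th| = 0.97 − 0.711 = 0.259 V.
Since V_SD = 0.86 V ≥ V_ov = 0.259 V, the device is in saturation.
I_D = ½ k_p V_ov² = 0.5 × 1.38 × 0.259² = 0.0463 mA.

Saturation; I_D = 0.0463 mA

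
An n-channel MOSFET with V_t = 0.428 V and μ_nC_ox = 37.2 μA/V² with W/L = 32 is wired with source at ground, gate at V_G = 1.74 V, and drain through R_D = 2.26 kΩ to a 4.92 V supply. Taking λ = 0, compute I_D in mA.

I_D = 1.02 mA

V_GS = V_G = 1.74 V, so V_ov = 1.74 − 0.428 = 1.31 V.
k_n = μ_nC_ox · (W/L) = 1.19 mA/V².
Assume saturation: I_D = ½ k_n V_ov² = 0.5 × 1.19 × 1.31² = 1.02 mA, giving V_DS = V_DD − I_D R_D = 4.92 − 1.02 × 2.26 = 2.6 V.
V_DS = 2.6 V ≥ V_ov = 1.31 V, confirming saturation.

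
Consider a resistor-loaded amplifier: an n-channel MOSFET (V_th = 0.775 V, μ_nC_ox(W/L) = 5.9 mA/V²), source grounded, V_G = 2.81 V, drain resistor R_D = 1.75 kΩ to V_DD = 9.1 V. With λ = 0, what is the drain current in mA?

V_GS = V_G = 2.81 V, so V_ov = 2.81 − 0.775 = 2.04 V.
Assume saturation: I_D = ½ k_n V_ov² = 0.5 × 5.9 × 2.04² = 12.2 mA, giving V_DS = V_DD − I_D R_D = 9.1 − 12.2 × 1.75 = -12.3 V.
But -12.3 V < V_ov = 2.04 V, so the device is actually in triode.
In triode I_D = k_n[V_ov V_DS − ½ V_DS²] and I_D = (V_DD − V_DS)/R_D. Equating: 5.16 V_DS² − 22.01 V_DS + 9.1 = 0, giving V_DS = 0.464 V (the root below V_ov).
I_D = (9.1 − 0.464) / 1.75 = 4.93 mA.

I_D = 4.93 mA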